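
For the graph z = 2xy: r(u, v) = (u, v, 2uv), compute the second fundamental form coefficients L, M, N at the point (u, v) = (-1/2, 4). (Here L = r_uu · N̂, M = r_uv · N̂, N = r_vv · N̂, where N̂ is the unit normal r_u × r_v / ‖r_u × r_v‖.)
L = 0;  M = sqrt(66)/33;  N = 0

Compute the unit normal N̂(u, v) = (-2*v/sqrt(4*u^2 + 4*v^2 + 1), -2*u/sqrt(4*u^2 + 4*v^2 + 1), 1/sqrt(4*u^2 + 4*v^2 + 1)), and the second partials r_uu, r_uv, r_vv. Take dot products:
  L(u, v) = r_uu · N̂ = 0,
  M(u, v) = r_uv · N̂ = 2/sqrt(4*u^2 + 4*v^2 + 1),
  N(u, v) = r_vv · N̂ = 0.
Evaluating at (u, v) = (-1/2, 4):
  L = 0, M = sqrt(66)/33, N = 0.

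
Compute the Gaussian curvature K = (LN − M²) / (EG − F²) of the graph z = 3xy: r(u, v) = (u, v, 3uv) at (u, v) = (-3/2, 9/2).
K = -36/165649

Coefficients of the first fundamental form: E = 9*v^2 + 1, F = 9*u*v, G = 9*u^2 + 1.
Coefficients of the second fundamental form: L = 0, M = 3/sqrt(9*u^2 + 9*v^2 + 1), N = 0.
Assemble K = (LN − M²)/(EG − F²) = -9/(81*u^4 + 162*u^2*v^2 + 18*u^2 + 81*v^4 + 18*v^2 + 1). At (u, v) = (-3/2, 9/2): K = -36/165649.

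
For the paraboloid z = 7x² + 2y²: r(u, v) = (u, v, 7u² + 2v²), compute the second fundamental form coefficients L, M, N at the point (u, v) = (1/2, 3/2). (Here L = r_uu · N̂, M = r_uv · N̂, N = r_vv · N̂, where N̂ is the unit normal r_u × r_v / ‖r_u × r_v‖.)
L = 7*sqrt(86)/43;  M = 0;  N = 2*sqrt(86)/43

Compute the unit normal N̂(u, v) = (-14*u/sqrt(196*u^2 + 16*v^2 + 1), -4*v/sqrt(196*u^2 + 16*v^2 + 1), 1/sqrt(196*u^2 + 16*v^2 + 1)), and the second partials r_uu, r_uv, r_vv. Take dot products:
  L(u, v) = r_uu · N̂ = 14/sqrt(196*u^2 + 16*v^2 + 1),
  M(u, v) = r_uv · N̂ = 0,
  N(u, v) = r_vv · N̂ = 4/sqrt(196*u^2 + 16*v^2 + 1).
Evaluating at (u, v) = (1/2, 3/2):
  L = 7*sqrt(86)/43, M = 0, N = 2*sqrt(86)/43.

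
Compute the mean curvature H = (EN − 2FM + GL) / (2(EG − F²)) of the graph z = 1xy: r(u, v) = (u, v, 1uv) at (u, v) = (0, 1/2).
H = 0

With E = v^2 + 1, F = u*v, G = u^2 + 1, L = 0, M = 1/sqrt(u^2 + v^2 + 1), N = 0, assemble
  H = (EN − 2FM + GL) / (2(EG − F²)) = -u*v/(u^2 + v^2 + 1)^(3/2).
At (u, v) = (0, 1/2): H = 0.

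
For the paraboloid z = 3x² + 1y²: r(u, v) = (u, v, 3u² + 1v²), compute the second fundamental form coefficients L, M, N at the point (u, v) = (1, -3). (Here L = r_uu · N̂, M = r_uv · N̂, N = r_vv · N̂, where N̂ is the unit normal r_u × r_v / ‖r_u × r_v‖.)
L = 6*sqrt(73)/73;  M = 0;  N = 2*sqrt(73)/73

Compute the unit normal N̂(u, v) = (-6*u/sqrt(36*u^2 + 4*v^2 + 1), -2*v/sqrt(36*u^2 + 4*v^2 + 1), 1/sqrt(36*u^2 + 4*v^2 + 1)), and the second partials r_uu, r_uv, r_vv. Take dot products:
  L(u, v) = r_uu · N̂ = 6/sqrt(36*u^2 + 4*v^2 + 1),
  M(u, v) = r_uv · N̂ = 0,
  N(u, v) = r_vv · N̂ = 2/sqrt(36*u^2 + 4*v^2 + 1).
Evaluating at (u, v) = (1, -3):
  L = 6*sqrt(73)/73, M = 0, N = 2*sqrt(73)/73.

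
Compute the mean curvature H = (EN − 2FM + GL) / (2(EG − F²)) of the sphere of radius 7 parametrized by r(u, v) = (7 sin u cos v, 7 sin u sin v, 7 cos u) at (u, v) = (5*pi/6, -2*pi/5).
H = -1/7

With E = 49, F = 0, G = 49*sin(u)^2, L = -7*sin(u)/Abs(sin(u)), M = 0, N = -7*sin(u)^3/Abs(sin(u)), assemble
  H = (EN − 2FM + GL) / (2(EG − F²)) = -sin(u)/(7*Abs(sin(u))).
At (u, v) = (5*pi/6, -2*pi/5): H = -1/7.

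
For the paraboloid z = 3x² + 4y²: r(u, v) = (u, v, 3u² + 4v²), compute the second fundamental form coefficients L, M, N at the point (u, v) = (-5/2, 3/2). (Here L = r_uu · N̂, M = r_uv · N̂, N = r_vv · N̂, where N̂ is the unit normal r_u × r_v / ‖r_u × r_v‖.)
L = 3*sqrt(370)/185;  M = 0;  N = 4*sqrt(370)/185

Compute the unit normal N̂(u, v) = (-6*u/sqrt(36*u^2 + 64*v^2 + 1), -8*v/sqrt(36*u^2 + 64*v^2 + 1), 1/sqrt(36*u^2 + 64*v^2 + 1)), and the second partials r_uu, r_uv, r_vv. Take dot products:
  L(u, v) = r_uu · N̂ = 6/sqrt(36*u^2 + 64*v^2 + 1),
  M(u, v) = r_uv · N̂ = 0,
  N(u, v) = r_vv · N̂ = 8/sqrt(36*u^2 + 64*v^2 + 1).
Evaluating at (u, v) = (-5/2, 3/2):
  L = 3*sqrt(370)/185, M = 0, N = 4*sqrt(370)/185.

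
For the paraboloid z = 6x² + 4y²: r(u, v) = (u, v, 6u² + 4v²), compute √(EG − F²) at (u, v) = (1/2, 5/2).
√(EG − F²)|_{(1/2, 5/2)} = sqrt(437)

E = 144*u^2 + 1, F = 96*u*v, G = 64*v^2 + 1; EG − F² = 144*u^2 + 64*v^2 + 1; √(EG − F²) = sqrt(144*u^2 + 64*v^2 + 1). At the given point: sqrt(437).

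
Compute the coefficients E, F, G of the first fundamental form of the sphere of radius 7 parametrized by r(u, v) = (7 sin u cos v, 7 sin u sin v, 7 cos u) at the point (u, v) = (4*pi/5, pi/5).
E = 49;  F = 0;  G = 245/8 - 49*sqrt(5)/8

Partials: r_u = (7*cos(u)*cos(v), 7*sin(v)*cos(u), -7*sin(u)), r_v = (-7*sin(u)*sin(v), 7*sin(u)*cos(v), 0). As functions of (u, v):
  E = r_u · r_u = 49,
  F = r_u · r_v = 0,
  G = r_v · r_v = 49*sin(u)^2.
Evaluating at (u, v) = (4*pi/5, pi/5): E = 49, F = 0, G = 245/8 - 49*sqrt(5)/8.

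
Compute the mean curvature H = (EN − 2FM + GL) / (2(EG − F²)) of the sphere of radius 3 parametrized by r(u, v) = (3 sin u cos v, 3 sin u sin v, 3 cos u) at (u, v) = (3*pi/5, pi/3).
H = -1/3

With E = 9, F = 0, G = 9*sin(u)^2, L = -3*sin(u)/Abs(sin(u)), M = 0, N = -3*sin(u)^3/Abs(sin(u)), assemble
  H = (EN − 2FM + GL) / (2(EG − F²)) = -sin(u)/(3*Abs(sin(u))).
At (u, v) = (3*pi/5, pi/3): H = -1/3.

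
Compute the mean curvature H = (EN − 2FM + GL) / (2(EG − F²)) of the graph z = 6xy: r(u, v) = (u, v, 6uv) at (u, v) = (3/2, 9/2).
H = -1458*sqrt(811)/657721

With E = 36*v^2 + 1, F = 36*u*v, G = 36*u^2 + 1, L = 0, M = 6/sqrt(36*u^2 + 36*v^2 + 1), N = 0, assemble
  H = (EN − 2FM + GL) / (2(EG − F²)) = -216*u*v/(36*u^2 + 36*v^2 + 1)^(3/2).
At (u, v) = (3/2, 9/2): H = -1458*sqrt(811)/657721.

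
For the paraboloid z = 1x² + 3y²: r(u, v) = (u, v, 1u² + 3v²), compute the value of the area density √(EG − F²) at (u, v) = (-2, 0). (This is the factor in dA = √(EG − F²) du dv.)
√(EG − F²)|_{(-2, 0)} = sqrt(17)

E = 4*u^2 + 1, F = 12*u*v, G = 36*v^2 + 1, so EG − F² = 4*u^2 + 36*v^2 + 1. Taking the positive square root: √(EG − F²) = sqrt(4*u^2 + 36*v^2 + 1). At (u, v) = (-2, 0): sqrt(17).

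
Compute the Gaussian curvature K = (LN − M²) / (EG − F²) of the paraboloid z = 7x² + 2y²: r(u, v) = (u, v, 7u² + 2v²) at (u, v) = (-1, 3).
K = 56/116281

Coefficients of the first fundamental form: E = 196*u^2 + 1, F = 56*u*v, G = 16*v^2 + 1.
Coefficients of the second fundamental form: L = 14/sqrt(196*u^2 + 16*v^2 + 1), M = 0, N = 4/sqrt(196*u^2 + 16*v^2 + 1).
Assemble K = (LN − M²)/(EG − F²) = 56/(38416*u^4 + 6272*u^2*v^2 + 392*u^2 + 256*v^4 + 32*v^2 + 1). At (u, v) = (-1, 3): K = 56/116281.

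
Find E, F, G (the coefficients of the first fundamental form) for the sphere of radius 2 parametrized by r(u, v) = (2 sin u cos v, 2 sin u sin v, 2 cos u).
E = 4;  F = 0;  G = 4*sin(u)^2

Compute partials: r_u = (2*cos(u)*cos(v), 2*sin(v)*cos(u), -2*sin(u)), r_v = (-2*sin(u)*sin(v), 2*sin(u)*cos(v), 0). Then
  E = r_u · r_u = 4,
  F = r_u · r_v = 0,
  G = r_v · r_v = 4*sin(u)^2.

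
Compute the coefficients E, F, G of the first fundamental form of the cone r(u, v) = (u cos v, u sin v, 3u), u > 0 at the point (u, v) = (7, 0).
E = 10;  F = 0;  G = 49

Partials: r_u = (cos(v), sin(v), 3), r_v = (-u*sin(v), u*cos(v), 0). As functions of (u, v):
  E = r_u · r_u = 10,
  F = r_u · r_v = 0,
  G = r_v · r_v = u^2.
Evaluating at (u, v) = (7, 0): E = 10, F = 0, G = 49.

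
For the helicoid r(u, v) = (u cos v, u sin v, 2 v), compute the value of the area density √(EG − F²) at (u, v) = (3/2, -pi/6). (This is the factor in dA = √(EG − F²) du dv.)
√(EG − F²)|_{(3/2, -pi/6)} = 5/2

E = 1, F = 0, G = u^2 + 4, so EG − F² = u^2 + 4. Taking the positive square root: √(EG − F²) = sqrt(u^2 + 4). At (u, v) = (3/2, -pi/6): 5/2.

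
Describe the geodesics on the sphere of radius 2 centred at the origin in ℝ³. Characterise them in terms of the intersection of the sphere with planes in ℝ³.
Geodesics on the sphere of radius 2 are great circles — circles of radius 2 obtained as the intersection of the sphere with planes through the origin (the centre of the sphere).

A curve α(t) of nonzero constant speed on the sphere of radius 2 is a geodesic iff its acceleration α̈ is everywhere normal to the surface, i.e. parallel to the radial vector α(t). Then d/dt(α × α̇) = α̇ × α̇ + α × α̈ = 0, so α × α̇ is a constant vector n ≠ 0 and α(t) · n = 0 for all t: α lies in the plane through the origin with normal n. The intersection of that plane with the sphere is a circle of radius 2 (a great circle). Conversely, a great circle traversed at constant speed has centripetal acceleration pointing at the origin, hence normal to the sphere, so every great circle is a geodesic.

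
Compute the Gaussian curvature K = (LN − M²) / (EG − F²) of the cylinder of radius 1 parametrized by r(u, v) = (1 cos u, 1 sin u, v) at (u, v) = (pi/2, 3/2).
K = 0

Coefficients of the first fundamental form: E = 1, F = 0, G = 1.
Coefficients of the second fundamental form: L = -1, M = 0, N = 0.
Assemble K = (LN − M²)/(EG − F²) = 0. At (u, v) = (pi/2, 3/2): K = 0.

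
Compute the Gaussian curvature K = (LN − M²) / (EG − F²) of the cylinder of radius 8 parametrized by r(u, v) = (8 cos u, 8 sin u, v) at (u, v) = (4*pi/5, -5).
K = 0

Coefficients of the first fundamental form: E = 64, F = 0, G = 1.
Coefficients of the second fundamental form: L = -8, M = 0, N = 0.
Assemble K = (LN − M²)/(EG − F²) = 0. At (u, v) = (4*pi/5, -5): K = 0.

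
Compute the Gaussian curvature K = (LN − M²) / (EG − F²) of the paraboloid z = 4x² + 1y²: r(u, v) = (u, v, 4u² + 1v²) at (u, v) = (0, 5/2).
K = 4/169

Coefficients of the first fundamental form: E = 64*u^2 + 1, F = 16*u*v, G = 4*v^2 + 1.
Coefficients of the second fundamental form: L = 8/sqrt(64*u^2 + 4*v^2 + 1), M = 0, N = 2/sqrt(64*u^2 + 4*v^2 + 1).
Assemble K = (LN − M²)/(EG − F²) = 16/(4096*u^4 + 512*u^2*v^2 + 128*u^2 + 16*v^4 + 8*v^2 + 1). At (u, v) = (0, 5/2): K = 4/169.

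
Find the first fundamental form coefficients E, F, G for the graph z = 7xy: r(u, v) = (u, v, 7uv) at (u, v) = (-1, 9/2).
E = 3973/4;  F = -441/2;  G = 50

Partials: r_u = (1, 0, 7*v), r_v = (0, 1, 7*u). As functions of (u, v):
  E = r_u · r_u = 49*v^2 + 1,
  F = r_u · r_v = 49*u*v,
  G = r_v · r_v = 49*u^2 + 1.
Evaluating at (u, v) = (-1, 9/2): E = 3973/4, F = -441/2, G = 50.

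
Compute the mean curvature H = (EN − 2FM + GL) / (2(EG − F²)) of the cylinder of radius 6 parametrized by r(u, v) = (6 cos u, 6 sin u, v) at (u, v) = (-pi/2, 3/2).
H = -1/12

With E = 36, F = 0, G = 1, L = -6, M = 0, N = 0, assemble
  H = (EN − 2FM + GL) / (2(EG − F²)) = -1/12.
At (u, v) = (-pi/2, 3/2): H = -1/12.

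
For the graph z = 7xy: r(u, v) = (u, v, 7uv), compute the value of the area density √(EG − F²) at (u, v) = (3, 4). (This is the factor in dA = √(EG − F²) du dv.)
√(EG − F²)|_{(3, 4)} = sqrt(1226)

E = 49*v^2 + 1, F = 49*u*v, G = 49*u^2 + 1, so EG − F² = 49*u^2 + 49*v^2 + 1. Taking the positive square root: √(EG − F²) = sqrt(49*u^2 + 49*v^2 + 1). At (u, v) = (3, 4): sqrt(1226).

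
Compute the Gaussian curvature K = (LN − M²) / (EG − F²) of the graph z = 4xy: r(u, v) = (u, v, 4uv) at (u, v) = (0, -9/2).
K = -16/105625

Coefficients of the first fundamental form: E = 16*v^2 + 1, F = 16*u*v, G = 16*u^2 + 1.
Coefficients of the second fundamental form: L = 0, M = 4/sqrt(16*u^2 + 16*v^2 + 1), N = 0.
Assemble K = (LN − M²)/(EG − F²) = -16/(256*u^4 + 512*u^2*v^2 + 32*u^2 + 256*v^4 + 32*v^2 + 1). At (u, v) = (0, -9/2): K = -16/105625.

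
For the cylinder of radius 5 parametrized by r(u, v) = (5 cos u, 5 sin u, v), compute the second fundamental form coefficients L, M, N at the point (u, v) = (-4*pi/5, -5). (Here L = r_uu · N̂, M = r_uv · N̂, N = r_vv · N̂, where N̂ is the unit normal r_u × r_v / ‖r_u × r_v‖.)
L = -5;  M = 0;  N = 0

Compute the unit normal N̂(u, v) = (cos(u), sin(u), 0), and the second partials r_uu, r_uv, r_vv. Take dot products:
  L(u, v) = r_uu · N̂ = -5,
  M(u, v) = r_uv · N̂ = 0,
  N(u, v) = r_vv · N̂ = 0.
Evaluating at (u, v) = (-4*pi/5, -5):
  L = -5, M = 0, N = 0.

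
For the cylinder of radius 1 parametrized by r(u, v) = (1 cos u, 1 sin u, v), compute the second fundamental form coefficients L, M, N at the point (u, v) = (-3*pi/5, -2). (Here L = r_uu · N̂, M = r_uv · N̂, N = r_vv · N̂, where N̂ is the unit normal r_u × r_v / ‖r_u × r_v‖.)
L = -1;  M = 0;  N = 0

Compute the unit normal N̂(u, v) = (cos(u), sin(u), 0), and the second partials r_uu, r_uv, r_vv. Take dot products:
  L(u, v) = r_uu · N̂ = -1,
  M(u, v) = r_uv · N̂ = 0,
  N(u, v) = r_vv · N̂ = 0.
Evaluating at (u, v) = (-3*pi/5, -2):
  L = -1, M = 0, N = 0.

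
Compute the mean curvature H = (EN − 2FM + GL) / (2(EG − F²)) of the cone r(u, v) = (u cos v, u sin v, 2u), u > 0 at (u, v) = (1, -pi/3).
H = sqrt(5)/5

With E = 5, F = 0, G = u^2, L = 0, M = 0, N = 2*sqrt(5)*u^2/(5*Abs(u)), assemble
  H = (EN − 2FM + GL) / (2(EG − F²)) = sqrt(5)/(5*Abs(u)).
At (u, v) = (1, -pi/3): H = sqrt(5)/5.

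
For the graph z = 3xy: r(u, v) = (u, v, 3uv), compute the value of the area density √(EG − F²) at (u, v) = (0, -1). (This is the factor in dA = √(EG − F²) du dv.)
√(EG − F²)|_{(0, -1)} = sqrt(10)

E = 9*v^2 + 1, F = 9*u*v, G = 9*u^2 + 1, so EG − F² = 9*u^2 + 9*v^2 + 1. Taking the positive square root: √(EG − F²) = sqrt(9*u^2 + 9*v^2 + 1). At (u, v) = (0, -1): sqrt(10).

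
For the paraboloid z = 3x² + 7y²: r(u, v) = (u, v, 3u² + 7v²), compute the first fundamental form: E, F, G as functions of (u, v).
E = 36*u^2 + 1;  F = 84*u*v;  G = 196*v^2 + 1

Compute partials: r_u = (1, 0, 6*u), r_v = (0, 1, 14*v). Then
  E = r_u · r_u = 36*u^2 + 1,
  F = r_u · r_v = 84*u*v,
  G = r_v · r_v = 196*v^2 + 1.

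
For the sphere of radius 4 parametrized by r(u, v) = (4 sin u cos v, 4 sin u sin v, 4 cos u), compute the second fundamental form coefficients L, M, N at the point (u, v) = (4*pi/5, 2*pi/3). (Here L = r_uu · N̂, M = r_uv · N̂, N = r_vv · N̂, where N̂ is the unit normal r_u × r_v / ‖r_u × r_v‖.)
L = -4;  M = 0;  N = -5/2 + sqrt(5)/2

Compute the unit normal N̂(u, v) = (sin(u)^2*cos(v)/Abs(sin(u)), sin(u)^2*sin(v)/Abs(sin(u)), sin(2*u)/(2*Abs(sin(u)))), and the second partials r_uu, r_uv, r_vv. Take dot products:
  L(u, v) = r_uu · N̂ = -4*sin(u)/Abs(sin(u)),
  M(u, v) = r_uv · N̂ = 0,
  N(u, v) = r_vv · N̂ = -4*sin(u)^3/Abs(sin(u)).
Evaluating at (u, v) = (4*pi/5, 2*pi/3):
  L = -4, M = 0, N = -5/2 + sqrt(5)/2.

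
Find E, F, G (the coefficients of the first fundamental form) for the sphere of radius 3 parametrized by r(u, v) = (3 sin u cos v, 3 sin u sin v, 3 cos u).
E = 9;  F = 0;  G = 9*sin(u)^2

Compute partials: r_u = (3*cos(u)*cos(v), 3*sin(v)*cos(u), -3*sin(u)), r_v = (-3*sin(u)*sin(v), 3*sin(u)*cos(v), 0). Then
  E = r_u · r_u = 9,
  F = r_u · r_v = 0,
  G = r_v · r_v = 9*sin(u)^2.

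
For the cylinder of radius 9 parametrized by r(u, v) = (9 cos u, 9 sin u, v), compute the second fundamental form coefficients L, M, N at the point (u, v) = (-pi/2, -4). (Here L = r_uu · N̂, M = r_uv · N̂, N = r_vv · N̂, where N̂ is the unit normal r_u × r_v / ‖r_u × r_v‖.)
L = -9;  M = 0;  N = 0

Compute the unit normal N̂(u, v) = (cos(u), sin(u), 0), and the second partials r_uu, r_uv, r_vv. Take dot products:
  L(u, v) = r_uu · N̂ = -9,
  M(u, v) = r_uv · N̂ = 0,
  N(u, v) = r_vv · N̂ = 0.
Evaluating at (u, v) = (-pi/2, -4):
  L = -9, M = 0, N = 0.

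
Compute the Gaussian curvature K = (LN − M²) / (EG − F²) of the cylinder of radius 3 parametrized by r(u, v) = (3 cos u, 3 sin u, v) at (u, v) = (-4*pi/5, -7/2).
K = 0

Coefficients of the first fundamental form: E = 9, F = 0, G = 1.
Coefficients of the second fundamental form: L = -3, M = 0, N = 0.
Assemble K = (LN − M²)/(EG − F²) = 0. At (u, v) = (-4*pi/5, -7/2): K = 0.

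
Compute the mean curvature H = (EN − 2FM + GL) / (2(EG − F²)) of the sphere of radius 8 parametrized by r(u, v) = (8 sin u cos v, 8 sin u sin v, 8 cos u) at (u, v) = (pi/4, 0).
H = -1/8

With E = 64, F = 0, G = 64*sin(u)^2, L = -8*sin(u)/Abs(sin(u)), M = 0, N = -8*sin(u)^3/Abs(sin(u)), assemble
  H = (EN − 2FM + GL) / (2(EG − F²)) = -sin(u)/(8*Abs(sin(u))).
At (u, v) = (pi/4, 0): H = -1/8.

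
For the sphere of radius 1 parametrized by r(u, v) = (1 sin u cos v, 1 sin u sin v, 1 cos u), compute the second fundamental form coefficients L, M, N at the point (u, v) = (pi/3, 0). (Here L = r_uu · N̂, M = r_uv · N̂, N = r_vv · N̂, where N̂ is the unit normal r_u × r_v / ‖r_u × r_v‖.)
L = -1;  M = 0;  N = -3/4

Compute the unit normal N̂(u, v) = (sin(u)^2*cos(v)/Abs(sin(u)), sin(u)^2*sin(v)/Abs(sin(u)), sin(2*u)/(2*Abs(sin(u)))), and the second partials r_uu, r_uv, r_vv. Take dot products:
  L(u, v) = r_uu · N̂ = -sin(u)/Abs(sin(u)),
  M(u, v) = r_uv · N̂ = 0,
  N(u, v) = r_vv · N̂ = -sin(u)^3/Abs(sin(u)).
Evaluating at (u, v) = (pi/3, 0):
  L = -1, M = 0, N = -3/4.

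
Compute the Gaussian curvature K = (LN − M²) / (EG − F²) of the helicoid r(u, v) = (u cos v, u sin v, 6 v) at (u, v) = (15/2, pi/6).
K = -64/15129

Coefficients of the first fundamental form: E = 1, F = 0, G = u^2 + 36.
Coefficients of the second fundamental form: L = 0, M = -6/sqrt(u^2 + 36), N = 0.
Assemble K = (LN − M²)/(EG − F²) = -36/(u^2 + 36)^2. At (u, v) = (15/2, pi/6): K = -64/15129.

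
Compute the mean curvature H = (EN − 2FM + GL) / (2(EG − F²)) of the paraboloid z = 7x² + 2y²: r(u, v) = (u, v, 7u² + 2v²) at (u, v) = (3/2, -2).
H = 1339*sqrt(506)/256036

With E = 196*u^2 + 1, F = 56*u*v, G = 16*v^2 + 1, L = 14/sqrt(196*u^2 + 16*v^2 + 1), M = 0, N = 4/sqrt(196*u^2 + 16*v^2 + 1), assemble
  H = (EN − 2FM + GL) / (2(EG − F²)) = (392*u^2 + 112*v^2 + 9)/(196*u^2 + 16*v^2 + 1)^(3/2).
At (u, v) = (3/2, -2): H = 1339*sqrt(506)/256036.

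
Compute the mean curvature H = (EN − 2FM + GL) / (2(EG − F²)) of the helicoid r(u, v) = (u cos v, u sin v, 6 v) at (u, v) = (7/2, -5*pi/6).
H = 0

With E = 1, F = 0, G = u^2 + 36, L = 0, M = -6/sqrt(u^2 + 36), N = 0, assemble
  H = (EN − 2FM + GL) / (2(EG − F²)) = 0.
At (u, v) = (7/2, -5*pi/6): H = 0.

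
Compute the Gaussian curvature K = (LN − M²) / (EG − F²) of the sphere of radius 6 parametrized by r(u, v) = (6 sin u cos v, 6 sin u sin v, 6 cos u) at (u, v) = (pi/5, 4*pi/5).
K = 1/36

Coefficients of the first fundamental form: E = 36, F = 0, G = 36*sin(u)^2.
Coefficients of the second fundamental form: L = -6*sin(u)/Abs(sin(u)), M = 0, N = -6*sin(u)^3/Abs(sin(u)).
Assemble K = (LN − M²)/(EG − F²) = 1/36. At (u, v) = (pi/5, 4*pi/5): K = 1/36.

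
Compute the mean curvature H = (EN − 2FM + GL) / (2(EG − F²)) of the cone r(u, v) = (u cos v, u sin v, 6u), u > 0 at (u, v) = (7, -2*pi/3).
H = 3*sqrt(37)/259

With E = 37, F = 0, G = u^2, L = 0, M = 0, N = 6*sqrt(37)*u^2/(37*Abs(u)), assemble
  H = (EN − 2FM + GL) / (2(EG − F²)) = 3*sqrt(37)/(37*Abs(u)).
At (u, v) = (7, -2*pi/3): H = 3*sqrt(37)/259.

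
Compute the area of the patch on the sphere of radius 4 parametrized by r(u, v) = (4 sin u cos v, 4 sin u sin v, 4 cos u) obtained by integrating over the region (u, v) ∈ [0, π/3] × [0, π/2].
Area = 4*pi

Area = ∫∫ √(EG − F²) du dv with √(EG − F²) = 16*Abs(sin(u)). Integrating over [0, π/3] × [0, π/2] gives 4*pi.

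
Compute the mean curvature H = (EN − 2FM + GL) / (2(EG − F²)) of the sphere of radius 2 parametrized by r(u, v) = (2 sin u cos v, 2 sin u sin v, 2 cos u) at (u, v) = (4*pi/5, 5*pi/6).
H = -1/2

With E = 4, F = 0, G = 4*sin(u)^2, L = -2*sin(u)/Abs(sin(u)), M = 0, N = -2*sin(u)^3/Abs(sin(u)), assemble
  H = (EN − 2FM + GL) / (2(EG − F²)) = -sin(u)/(2*Abs(sin(u))).
At (u, v) = (4*pi/5, 5*pi/6): H = -1/2.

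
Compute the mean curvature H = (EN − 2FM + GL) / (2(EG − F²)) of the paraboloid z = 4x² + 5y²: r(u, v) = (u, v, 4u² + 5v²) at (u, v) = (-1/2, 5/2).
H = 863*sqrt(642)/137388

With E = 64*u^2 + 1, F = 80*u*v, G = 100*v^2 + 1, L = 8/sqrt(64*u^2 + 100*v^2 + 1), M = 0, N = 10/sqrt(64*u^2 + 100*v^2 + 1), assemble
  H = (EN − 2FM + GL) / (2(EG − F²)) = (320*u^2 + 400*v^2 + 9)/(64*u^2 + 100*v^2 + 1)^(3/2).
At (u, v) = (-1/2, 5/2): H = 863*sqrt(642)/137388.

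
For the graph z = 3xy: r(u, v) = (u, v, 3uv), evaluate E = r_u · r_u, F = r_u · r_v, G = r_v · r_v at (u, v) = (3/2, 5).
E = 226;  F = 135/2;  G = 85/4

Partials: r_u = (1, 0, 3*v), r_v = (0, 1, 3*u). As functions of (u, v):
  E = r_u · r_u = 9*v^2 + 1,
  F = r_u · r_v = 9*u*v,
  G = r_v · r_v = 9*u^2 + 1.
Evaluating at (u, v) = (3/2, 5): E = 226, F = 135/2, G = 85/4.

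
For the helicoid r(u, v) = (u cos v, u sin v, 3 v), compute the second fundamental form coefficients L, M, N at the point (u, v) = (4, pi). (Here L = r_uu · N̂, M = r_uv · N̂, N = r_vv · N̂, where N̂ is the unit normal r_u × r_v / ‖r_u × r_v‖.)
L = 0;  M = -3/5;  N = 0

Compute the unit normal N̂(u, v) = (3*sin(v)/sqrt(u^2 + 9), -3*cos(v)/sqrt(u^2 + 9), u/sqrt(u^2 + 9)), and the second partials r_uu, r_uv, r_vv. Take dot products:
  L(u, v) = r_uu · N̂ = 0,
  M(u, v) = r_uv · N̂ = -3/sqrt(u^2 + 9),
  N(u, v) = r_vv · N̂ = 0.
Evaluating at (u, v) = (4, pi):
  L = 0, M = -3/5, N = 0.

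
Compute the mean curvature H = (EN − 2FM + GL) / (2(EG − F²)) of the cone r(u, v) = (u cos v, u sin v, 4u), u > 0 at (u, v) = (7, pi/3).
H = 2*sqrt(17)/119

With E = 17, F = 0, G = u^2, L = 0, M = 0, N = 4*sqrt(17)*u^2/(17*Abs(u)), assemble
  H = (EN − 2FM + GL) / (2(EG − F²)) = 2*sqrt(17)/(17*Abs(u)).
At (u, v) = (7, pi/3): H = 2*sqrt(17)/119.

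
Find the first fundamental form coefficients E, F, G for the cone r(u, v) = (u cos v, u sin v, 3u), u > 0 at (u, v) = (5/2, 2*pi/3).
E = 10;  F = 0;  G = 25/4

Partials: r_u = (cos(v), sin(v), 3), r_v = (-u*sin(v), u*cos(v), 0). As functions of (u, v):
  E = r_u · r_u = 10,
  F = r_u · r_v = 0,
  G = r_v · r_v = u^2.
Evaluating at (u, v) = (5/2, 2*pi/3): E = 10, F = 0, G = 25/4.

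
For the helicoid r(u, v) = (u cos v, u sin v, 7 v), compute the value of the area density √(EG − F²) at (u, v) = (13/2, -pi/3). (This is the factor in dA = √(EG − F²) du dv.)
√(EG − F²)|_{(13/2, -pi/3)} = sqrt(365)/2

E = 1, F = 0, G = u^2 + 49, so EG − F² = u^2 + 49. Taking the positive square root: √(EG − F²) = sqrt(u^2 + 49). At (u, v) = (13/2, -pi/3): sqrt(365)/2.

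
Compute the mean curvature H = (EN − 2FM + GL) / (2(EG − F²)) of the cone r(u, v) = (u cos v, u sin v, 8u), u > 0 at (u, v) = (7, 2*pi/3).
H = 4*sqrt(65)/455

With E = 65, F = 0, G = u^2, L = 0, M = 0, N = 8*sqrt(65)*u^2/(65*Abs(u)), assemble
  H = (EN − 2FM + GL) / (2(EG − F²)) = 4*sqrt(65)/(65*Abs(u)).
At (u, v) = (7, 2*pi/3): H = 4*sqrt(65)/455.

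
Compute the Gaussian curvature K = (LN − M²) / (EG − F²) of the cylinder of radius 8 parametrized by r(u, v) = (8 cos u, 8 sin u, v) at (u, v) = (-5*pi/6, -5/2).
K = 0

Coefficients of the first fundamental form: E = 64, F = 0, G = 1.
Coefficients of the second fundamental form: L = -8, M = 0, N = 0.
Assemble K = (LN − M²)/(EG − F²) = 0. At (u, v) = (-5*pi/6, -5/2): K = 0.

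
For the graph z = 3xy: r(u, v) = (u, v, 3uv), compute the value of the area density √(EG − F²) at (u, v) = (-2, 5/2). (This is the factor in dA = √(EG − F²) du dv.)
√(EG − F²)|_{(-2, 5/2)} = sqrt(373)/2

E = 9*v^2 + 1, F = 9*u*v, G = 9*u^2 + 1, so EG − F² = 9*u^2 + 9*v^2 + 1. Taking the positive square root: √(EG − F²) = sqrt(9*u^2 + 9*v^2 + 1). At (u, v) = (-2, 5/2): sqrt(373)/2.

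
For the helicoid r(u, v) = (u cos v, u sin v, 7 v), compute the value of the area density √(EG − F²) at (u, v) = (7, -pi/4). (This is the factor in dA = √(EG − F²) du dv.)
√(EG − F²)|_{(7, -pi/4)} = 7*sqrt(2)

E = 1, F = 0, G = u^2 + 49, so EG − F² = u^2 + 49. Taking the positive square root: √(EG − F²) = sqrt(u^2 + 49). At (u, v) = (7, -pi/4): 7*sqrt(2).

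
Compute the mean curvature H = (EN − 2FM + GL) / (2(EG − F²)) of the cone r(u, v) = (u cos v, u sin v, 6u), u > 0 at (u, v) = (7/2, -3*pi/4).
H = 6*sqrt(37)/259

With E = 37, F = 0, G = u^2, L = 0, M = 0, N = 6*sqrt(37)*u^2/(37*Abs(u)), assemble
  H = (EN − 2FM + GL) / (2(EG − F²)) = 3*sqrt(37)/(37*Abs(u)).
At (u, v) = (7/2, -3*pi/4): H = 6*sqrt(37)/259.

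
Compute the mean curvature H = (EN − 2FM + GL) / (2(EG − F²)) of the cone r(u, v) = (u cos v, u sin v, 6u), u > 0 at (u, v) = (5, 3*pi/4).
H = 3*sqrt(37)/185

With E = 37, F = 0, G = u^2, L = 0, M = 0, N = 6*sqrt(37)*u^2/(37*Abs(u)), assemble
  H = (EN − 2FM + GL) / (2(EG − F²)) = 3*sqrt(37)/(37*Abs(u)).
At (u, v) = (5, 3*pi/4): H = 3*sqrt(37)/185.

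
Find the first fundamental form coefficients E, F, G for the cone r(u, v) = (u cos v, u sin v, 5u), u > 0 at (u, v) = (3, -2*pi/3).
E = 26;  F = 0;  G = 9

Partials: r_u = (cos(v), sin(v), 5), r_v = (-u*sin(v), u*cos(v), 0). As functions of (u, v):
  E = r_u · r_u = 26,
  F = r_u · r_v = 0,
  G = r_v · r_v = u^2.
Evaluating at (u, v) = (3, -2*pi/3): E = 26, F = 0, G = 9.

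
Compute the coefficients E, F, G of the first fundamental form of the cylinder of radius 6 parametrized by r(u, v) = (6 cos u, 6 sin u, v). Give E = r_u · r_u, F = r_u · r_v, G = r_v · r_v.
E = 36;  F = 0;  G = 1

Compute partials: r_u = (-6*sin(u), 6*cos(u), 0), r_v = (0, 0, 1). Then
  E = r_u · r_u = 36,
  F = r_u · r_v = 0,
  G = r_v · r_v = 1.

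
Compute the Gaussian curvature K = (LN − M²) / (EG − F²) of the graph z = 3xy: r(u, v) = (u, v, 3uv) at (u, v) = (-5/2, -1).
K = -144/70225

Coefficients of the first fundamental form: E = 9*v^2 + 1, F = 9*u*v, G = 9*u^2 + 1.
Coefficients of the second fundamental form: L = 0, M = 3/sqrt(9*u^2 + 9*v^2 + 1), N = 0.
Assemble K = (LN − M²)/(EG − F²) = -9/(81*u^4 + 162*u^2*v^2 + 18*u^2 + 81*v^4 + 18*v^2 + 1). At (u, v) = (-5/2, -1): K = -144/70225.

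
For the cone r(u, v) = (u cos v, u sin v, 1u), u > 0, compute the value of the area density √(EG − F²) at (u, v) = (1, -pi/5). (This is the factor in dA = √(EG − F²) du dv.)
√(EG − F²)|_{(1, -pi/5)} = sqrt(2)

E = 2, F = 0, G = u^2, so EG − F² = 2*u^2. Taking the positive square root: √(EG − F²) = sqrt(2)*Abs(u). At (u, v) = (1, -pi/5): sqrt(2).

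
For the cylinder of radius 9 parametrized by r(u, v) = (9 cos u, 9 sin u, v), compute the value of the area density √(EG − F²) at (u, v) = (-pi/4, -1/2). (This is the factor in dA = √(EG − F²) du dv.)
√(EG − F²)|_{(-pi/4, -1/2)} = 9

E = 81, F = 0, G = 1, so EG − F² = 81. Taking the positive square root: √(EG − F²) = 9. At (u, v) = (-pi/4, -1/2): 9.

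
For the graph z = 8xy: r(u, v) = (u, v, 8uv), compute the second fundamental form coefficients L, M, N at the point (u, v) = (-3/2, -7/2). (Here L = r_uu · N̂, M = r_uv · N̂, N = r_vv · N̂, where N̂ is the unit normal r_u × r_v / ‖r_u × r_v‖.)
L = 0;  M = 8*sqrt(929)/929;  N = 0

Compute the unit normal N̂(u, v) = (-8*v/sqrt(64*u^2 + 64*v^2 + 1), -8*u/sqrt(64*u^2 + 64*v^2 + 1), 1/sqrt(64*u^2 + 64*v^2 + 1)), and the second partials r_uu, r_uv, r_vv. Take dot products:
  L(u, v) = r_uu · N̂ = 0,
  M(u, v) = r_uv · N̂ = 8/sqrt(64*u^2 + 64*v^2 + 1),
  N(u, v) = r_vv · N̂ = 0.
Evaluating at (u, v) = (-3/2, -7/2):
  L = 0, M = 8*sqrt(929)/929, N = 0.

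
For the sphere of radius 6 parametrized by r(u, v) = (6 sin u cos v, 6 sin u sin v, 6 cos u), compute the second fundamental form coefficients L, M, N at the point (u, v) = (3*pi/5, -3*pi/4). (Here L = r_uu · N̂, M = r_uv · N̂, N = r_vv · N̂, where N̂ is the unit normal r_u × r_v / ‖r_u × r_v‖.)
L = -6;  M = 0;  N = -15/4 - 3*sqrt(5)/4

Compute the unit normal N̂(u, v) = (sin(u)^2*cos(v)/Abs(sin(u)), sin(u)^2*sin(v)/Abs(sin(u)), sin(2*u)/(2*Abs(sin(u)))), and the second partials r_uu, r_uv, r_vv. Take dot products:
  L(u, v) = r_uu · N̂ = -6*sin(u)/Abs(sin(u)),
  M(u, v) = r_uv · N̂ = 0,
  N(u, v) = r_vv · N̂ = -6*sin(u)^3/Abs(sin(u)).
Evaluating at (u, v) = (3*pi/5, -3*pi/4):
  L = -6, M = 0, N = -15/4 - 3*sqrt(5)/4.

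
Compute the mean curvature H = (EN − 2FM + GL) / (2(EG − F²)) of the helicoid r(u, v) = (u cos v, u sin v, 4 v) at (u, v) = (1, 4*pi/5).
H = 0

With E = 1, F = 0, G = u^2 + 16, L = 0, M = -4/sqrt(u^2 + 16), N = 0, assemble
  H = (EN − 2FM + GL) / (2(EG − F²)) = 0.
At (u, v) = (1, 4*pi/5): H = 0.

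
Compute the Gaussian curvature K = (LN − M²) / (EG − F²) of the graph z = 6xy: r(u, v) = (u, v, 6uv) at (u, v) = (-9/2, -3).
K = -9/277729

Coefficients of the first fundamental form: E = 36*v^2 + 1, F = 36*u*v, G = 36*u^2 + 1.
Coefficients of the second fundamental form: L = 0, M = 6/sqrt(36*u^2 + 36*v^2 + 1), N = 0.
Assemble K = (LN − M²)/(EG − F²) = -36/(1296*u^4 + 2592*u^2*v^2 + 72*u^2 + 1296*v^4 + 72*v^2 + 1). At (u, v) = (-9/2, -3): K = -9/277729.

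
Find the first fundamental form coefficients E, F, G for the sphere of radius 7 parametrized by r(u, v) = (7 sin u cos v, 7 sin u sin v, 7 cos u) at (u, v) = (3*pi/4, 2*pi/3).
E = 49;  F = 0;  G = 49/2

Partials: r_u = (7*cos(u)*cos(v), 7*sin(v)*cos(u), -7*sin(u)), r_v = (-7*sin(u)*sin(v), 7*sin(u)*cos(v), 0). As functions of (u, v):
  E = r_u · r_u = 49,
  F = r_u · r_v = 0,
  G = r_v · r_v = 49*sin(u)^2.
Evaluating at (u, v) = (3*pi/4, 2*pi/3): E = 49, F = 0, G = 49/2.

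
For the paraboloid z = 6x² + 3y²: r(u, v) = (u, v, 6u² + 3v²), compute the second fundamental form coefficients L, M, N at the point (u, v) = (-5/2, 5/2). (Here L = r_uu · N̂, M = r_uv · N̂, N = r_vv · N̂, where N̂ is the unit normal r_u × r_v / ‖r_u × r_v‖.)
L = 6*sqrt(1126)/563;  M = 0;  N = 3*sqrt(1126)/563

Compute the unit normal N̂(u, v) = (-12*u/sqrt(144*u^2 + 36*v^2 + 1), -6*v/sqrt(144*u^2 + 36*v^2 + 1), 1/sqrt(144*u^2 + 36*v^2 + 1)), and the second partials r_uu, r_uv, r_vv. Take dot products:
  L(u, v) = r_uu · N̂ = 12/sqrt(144*u^2 + 36*v^2 + 1),
  M(u, v) = r_uv · N̂ = 0,
  N(u, v) = r_vv · N̂ = 6/sqrt(144*u^2 + 36*v^2 + 1).
Evaluating at (u, v) = (-5/2, 5/2):
  L = 6*sqrt(1126)/563, M = 0, N = 3*sqrt(1126)/563.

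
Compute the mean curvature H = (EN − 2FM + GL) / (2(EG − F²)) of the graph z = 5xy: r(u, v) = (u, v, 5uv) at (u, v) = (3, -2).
H = 375*sqrt(326)/53138

With E = 25*v^2 + 1, F = 25*u*v, G = 25*u^2 + 1, L = 0, M = 5/sqrt(25*u^2 + 25*v^2 + 1), N = 0, assemble
  H = (EN − 2FM + GL) / (2(EG − F²)) = -125*u*v/(25*u^2 + 25*v^2 + 1)^(3/2).
At (u, v) = (3, -2): H = 375*sqrt(326)/53138.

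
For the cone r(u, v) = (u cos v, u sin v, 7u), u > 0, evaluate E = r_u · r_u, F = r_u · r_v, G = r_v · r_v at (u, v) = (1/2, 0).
E = 50;  F = 0;  G = 1/4

Partials: r_u = (cos(v), sin(v), 7), r_v = (-u*sin(v), u*cos(v), 0). As functions of (u, v):
  E = r_u · r_u = 50,
  F = r_u · r_v = 0,
  G = r_v · r_v = u^2.
Evaluating at (u, v) = (1/2, 0): E = 50, F = 0, G = 1/4.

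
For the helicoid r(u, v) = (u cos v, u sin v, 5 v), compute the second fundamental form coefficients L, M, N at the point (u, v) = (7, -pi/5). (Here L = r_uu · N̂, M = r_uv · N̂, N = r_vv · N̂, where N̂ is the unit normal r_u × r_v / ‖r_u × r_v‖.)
L = 0;  M = -5*sqrt(74)/74;  N = 0

Compute the unit normal N̂(u, v) = (5*sin(v)/sqrt(u^2 + 25), -5*cos(v)/sqrt(u^2 + 25), u/sqrt(u^2 + 25)), and the second partials r_uu, r_uv, r_vv. Take dot products:
  L(u, v) = r_uu · N̂ = 0,
  M(u, v) = r_uv · N̂ = -5/sqrt(u^2 + 25),
  N(u, v) = r_vv · N̂ = 0.
Evaluating at (u, v) = (7, -pi/5):
  L = 0, M = -5*sqrt(74)/74, N = 0.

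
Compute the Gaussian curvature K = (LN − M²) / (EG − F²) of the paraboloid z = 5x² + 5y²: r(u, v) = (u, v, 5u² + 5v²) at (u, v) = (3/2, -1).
K = 25/26569

Coefficients of the first fundamental form: E = 100*u^2 + 1, F = 100*u*v, G = 100*v^2 + 1.
Coefficients of the second fundamental form: L = 10/sqrt(100*u^2 + 100*v^2 + 1), M = 0, N = 10/sqrt(100*u^2 + 100*v^2 + 1).
Assemble K = (LN − M²)/(EG − F²) = 100/(10000*u^4 + 20000*u^2*v^2 + 200*u^2 + 10000*v^4 + 200*v^2 + 1). At (u, v) = (3/2, -1): K = 25/26569.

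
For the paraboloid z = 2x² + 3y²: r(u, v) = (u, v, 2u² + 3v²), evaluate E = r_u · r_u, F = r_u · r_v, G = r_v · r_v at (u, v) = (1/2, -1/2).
E = 5;  F = -6;  G = 10

Partials: r_u = (1, 0, 4*u), r_v = (0, 1, 6*v). As functions of (u, v):
  E = r_u · r_u = 16*u^2 + 1,
  F = r_u · r_v = 24*u*v,
  G = r_v · r_v = 36*v^2 + 1.
Evaluating at (u, v) = (1/2, -1/2): E = 5, F = -6, G = 10.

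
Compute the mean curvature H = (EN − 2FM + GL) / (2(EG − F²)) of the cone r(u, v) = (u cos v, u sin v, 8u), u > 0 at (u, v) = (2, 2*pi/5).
H = 2*sqrt(65)/65

With E = 65, F = 0, G = u^2, L = 0, M = 0, N = 8*sqrt(65)*u^2/(65*Abs(u)), assemble
  H = (EN − 2FM + GL) / (2(EG − F²)) = 4*sqrt(65)/(65*Abs(u)).
At (u, v) = (2, 2*pi/5): H = 2*sqrt(65)/65.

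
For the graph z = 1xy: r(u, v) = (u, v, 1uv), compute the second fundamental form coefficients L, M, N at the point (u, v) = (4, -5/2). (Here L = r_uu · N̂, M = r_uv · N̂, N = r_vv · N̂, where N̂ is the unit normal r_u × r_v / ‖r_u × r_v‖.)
L = 0;  M = 2*sqrt(93)/93;  N = 0

Compute the unit normal N̂(u, v) = (-v/sqrt(u^2 + v^2 + 1), -u/sqrt(u^2 + v^2 + 1), 1/sqrt(u^2 + v^2 + 1)), and the second partials r_uu, r_uv, r_vv. Take dot products:
  L(u, v) = r_uu · N̂ = 0,
  M(u, v) = r_uv · N̂ = 1/sqrt(u^2 + v^2 + 1),
  N(u, v) = r_vv · N̂ = 0.
Evaluating at (u, v) = (4, -5/2):
  L = 0, M = 2*sqrt(93)/93, N = 0.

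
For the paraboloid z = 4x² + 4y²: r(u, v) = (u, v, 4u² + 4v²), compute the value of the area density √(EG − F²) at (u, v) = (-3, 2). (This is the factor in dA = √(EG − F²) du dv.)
√(EG − F²)|_{(-3, 2)} = 7*sqrt(17)

E = 64*u^2 + 1, F = 64*u*v, G = 64*v^2 + 1, so EG − F² = 64*u^2 + 64*v^2 + 1. Taking the positive square root: √(EG − F²) = sqrt(64*u^2 + 64*v^2 + 1). At (u, v) = (-3, 2): 7*sqrt(17).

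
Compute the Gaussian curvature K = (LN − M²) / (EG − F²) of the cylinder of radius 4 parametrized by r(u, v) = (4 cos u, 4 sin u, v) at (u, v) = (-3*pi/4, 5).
K = 0

Coefficients of the first fundamental form: E = 16, F = 0, G = 1.
Coefficients of the second fundamental form: L = -4, M = 0, N = 0.
Assemble K = (LN − M²)/(EG − F²) = 0. At (u, v) = (-3*pi/4, 5): K = 0.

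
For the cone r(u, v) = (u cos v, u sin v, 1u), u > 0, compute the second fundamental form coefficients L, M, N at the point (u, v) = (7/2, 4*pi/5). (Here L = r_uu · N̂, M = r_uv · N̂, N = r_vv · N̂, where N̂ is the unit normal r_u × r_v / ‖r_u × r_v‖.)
L = 0;  M = 0;  N = 7*sqrt(2)/4

Compute the unit normal N̂(u, v) = (-sqrt(2)*u*cos(v)/(2*Abs(u)), -sqrt(2)*u*sin(v)/(2*Abs(u)), sqrt(2)*u/(2*Abs(u))), and the second partials r_uu, r_uv, r_vv. Take dot products:
  L(u, v) = r_uu · N̂ = 0,
  M(u, v) = r_uv · N̂ = 0,
  N(u, v) = r_vv · N̂ = sqrt(2)*u^2/(2*Abs(u)).
Evaluating at (u, v) = (7/2, 4*pi/5):
  L = 0, M = 0, N = 7*sqrt(2)/4.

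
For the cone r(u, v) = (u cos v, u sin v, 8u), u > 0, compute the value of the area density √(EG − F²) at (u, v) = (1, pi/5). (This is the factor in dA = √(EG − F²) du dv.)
√(EG − F²)|_{(1, pi/5)} = sqrt(65)

E = 65, F = 0, G = u^2, so EG − F² = 65*u^2. Taking the positive square root: √(EG − F²) = sqrt(65)*Abs(u). At (u, v) = (1, pi/5): sqrt(65).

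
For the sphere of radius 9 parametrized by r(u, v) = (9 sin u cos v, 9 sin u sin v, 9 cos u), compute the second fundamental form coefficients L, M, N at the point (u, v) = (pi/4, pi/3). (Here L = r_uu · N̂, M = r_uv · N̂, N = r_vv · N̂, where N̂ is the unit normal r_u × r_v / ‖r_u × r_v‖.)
L = -9;  M = 0;  N = -9/2

Compute the unit normal N̂(u, v) = (sin(u)^2*cos(v)/Abs(sin(u)), sin(u)^2*sin(v)/Abs(sin(u)), sin(2*u)/(2*Abs(sin(u)))), and the second partials r_uu, r_uv, r_vv. Take dot products:
  L(u, v) = r_uu · N̂ = -9*sin(u)/Abs(sin(u)),
  M(u, v) = r_uv · N̂ = 0,
  N(u, v) = r_vv · N̂ = -9*sin(u)^3/Abs(sin(u)).
Evaluating at (u, v) = (pi/4, pi/3):
  L = -9, M = 0, N = -9/2.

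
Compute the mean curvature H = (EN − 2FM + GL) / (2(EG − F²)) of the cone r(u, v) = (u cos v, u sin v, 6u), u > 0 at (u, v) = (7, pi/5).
H = 3*sqrt(37)/259

With E = 37, F = 0, G = u^2, L = 0, M = 0, N = 6*sqrt(37)*u^2/(37*Abs(u)), assemble
  H = (EN − 2FM + GL) / (2(EG − F²)) = 3*sqrt(37)/(37*Abs(u)).
At (u, v) = (7, pi/5): H = 3*sqrt(37)/259.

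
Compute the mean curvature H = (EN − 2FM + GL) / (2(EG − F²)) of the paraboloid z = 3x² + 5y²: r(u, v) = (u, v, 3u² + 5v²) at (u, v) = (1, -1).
H = 488*sqrt(137)/18769

With E = 36*u^2 + 1, F = 60*u*v, G = 100*v^2 + 1, L = 6/sqrt(36*u^2 + 100*v^2 + 1), M = 0, N = 10/sqrt(36*u^2 + 100*v^2 + 1), assemble
  H = (EN − 2FM + GL) / (2(EG − F²)) = 4*(45*u^2 + 75*v^2 + 2)/(36*u^2 + 100*v^2 + 1)^(3/2).
At (u, v) = (1, -1): H = 488*sqrt(137)/18769.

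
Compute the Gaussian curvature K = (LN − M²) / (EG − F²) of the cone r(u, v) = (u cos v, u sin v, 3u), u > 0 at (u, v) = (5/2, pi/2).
K = 0

Coefficients of the first fundamental form: E = 10, F = 0, G = u^2.
Coefficients of the second fundamental form: L = 0, M = 0, N = 3*sqrt(10)*u^2/(10*Abs(u)).
Assemble K = (LN − M²)/(EG − F²) = 0. At (u, v) = (5/2, pi/2): K = 0.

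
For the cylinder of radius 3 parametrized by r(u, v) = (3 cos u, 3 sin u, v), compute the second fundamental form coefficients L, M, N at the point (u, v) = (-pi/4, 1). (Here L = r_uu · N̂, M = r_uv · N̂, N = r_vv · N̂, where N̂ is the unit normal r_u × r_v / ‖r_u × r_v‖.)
L = -3;  M = 0;  N = 0

Compute the unit normal N̂(u, v) = (cos(u), sin(u), 0), and the second partials r_uu, r_uv, r_vv. Take dot products:
  L(u, v) = r_uu · N̂ = -3,
  M(u, v) = r_uv · N̂ = 0,
  N(u, v) = r_vv · N̂ = 0.
Evaluating at (u, v) = (-pi/4, 1):
  L = -3, M = 0, N = 0.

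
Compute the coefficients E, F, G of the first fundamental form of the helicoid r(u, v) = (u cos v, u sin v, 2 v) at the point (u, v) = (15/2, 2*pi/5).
E = 1;  F = 0;  G = 241/4

Partials: r_u = (cos(v), sin(v), 0), r_v = (-u*sin(v), u*cos(v), 2). As functions of (u, v):
  E = r_u · r_u = 1,
  F = r_u · r_v = 0,
  G = r_v · r_v = u^2 + 4.
Evaluating at (u, v) = (15/2, 2*pi/5): E = 1, F = 0, G = 241/4.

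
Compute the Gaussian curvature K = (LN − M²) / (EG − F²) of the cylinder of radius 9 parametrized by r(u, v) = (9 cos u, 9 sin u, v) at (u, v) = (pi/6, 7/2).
K = 0

Coefficients of the first fundamental form: E = 81, F = 0, G = 1.
Coefficients of the second fundamental form: L = -9, M = 0, N = 0.
Assemble K = (LN − M²)/(EG − F²) = 0. At (u, v) = (pi/6, 7/2): K = 0.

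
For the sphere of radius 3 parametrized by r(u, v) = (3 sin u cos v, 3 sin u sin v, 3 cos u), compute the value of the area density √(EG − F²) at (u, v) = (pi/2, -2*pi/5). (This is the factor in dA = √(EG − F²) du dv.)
√(EG − F²)|_{(pi/2, -2*pi/5)} = 9

E = 9, F = 0, G = 9*sin(u)^2, so EG − F² = 81*sin(u)^2. Taking the positive square root: √(EG − F²) = 9*Abs(sin(u)). At (u, v) = (pi/2, -2*pi/5): 9.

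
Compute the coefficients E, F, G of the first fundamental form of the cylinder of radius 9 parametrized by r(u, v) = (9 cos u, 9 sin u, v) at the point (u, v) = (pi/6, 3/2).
E = 81;  F = 0;  G = 1

Partials: r_u = (-9*sin(u), 9*cos(u), 0), r_v = (0, 0, 1). As functions of (u, v):
  E = r_u · r_u = 81,
  F = r_u · r_v = 0,
  G = r_v · r_v = 1.
Evaluating at (u, v) = (pi/6, 3/2): E = 81, F = 0, G = 1.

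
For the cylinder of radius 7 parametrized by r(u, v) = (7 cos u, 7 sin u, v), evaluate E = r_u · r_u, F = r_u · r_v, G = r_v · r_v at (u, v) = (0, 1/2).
E = 49;  F = 0;  G = 1

Partials: r_u = (-7*sin(u), 7*cos(u), 0), r_v = (0, 0, 1). As functions of (u, v):
  E = r_u · r_u = 49,
  F = r_u · r_v = 0,
  G = r_v · r_v = 1.
Evaluating at (u, v) = (0, 1/2): E = 49, F = 0, G = 1.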